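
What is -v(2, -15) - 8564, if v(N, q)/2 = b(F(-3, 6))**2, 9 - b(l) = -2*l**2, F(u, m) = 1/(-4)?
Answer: -279377/32 ≈ -8730.5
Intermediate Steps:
F(u, m) = -1/4
b(l) = 9 + 2*l**2 (b(l) = 9 - (-2)*l**2 = 9 + 2*l**2)
v(N, q) = 5329/32 (v(N, q) = 2*(9 + 2*(-1/4)**2)**2 = 2*(9 + 2*(1/16))**2 = 2*(9 + 1/8)**2 = 2*(73/8)**2 = 2*(5329/64) = 5329/32)
-v(2, -15) - 8564 = -1*5329/32 - 8564 = -5329/32 - 8564 = -279377/32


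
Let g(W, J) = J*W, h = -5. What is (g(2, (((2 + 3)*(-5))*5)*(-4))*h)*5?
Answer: -25000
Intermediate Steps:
(g(2, (((2 + 3)*(-5))*5)*(-4))*h)*5 = ((((((2 + 3)*(-5))*5)*(-4))*2)*(-5))*5 = (((((5*(-5))*5)*(-4))*2)*(-5))*5 = (((-25*5*(-4))*2)*(-5))*5 = ((-125*(-4)*2)*(-5))*5 = ((500*2)*(-5))*5 = (1000*(-5))*5 = -5000*5 = -25000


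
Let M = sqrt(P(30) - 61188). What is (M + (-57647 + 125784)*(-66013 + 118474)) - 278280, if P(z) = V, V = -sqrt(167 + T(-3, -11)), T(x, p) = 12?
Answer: 3574256877 + sqrt(-61188 - sqrt(179)) ≈ 3.5743e+9 + 247.39*I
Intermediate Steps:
V = -sqrt(179) (V = -sqrt(167 + 12) = -sqrt(179) ≈ -13.379)
P(z) = -sqrt(179)
M = sqrt(-61188 - sqrt(179)) (M = sqrt(-sqrt(179) - 61188) = sqrt(-61188 - sqrt(179)) ≈ 247.39*I)
(M + (-57647 + 125784)*(-66013 + 118474)) - 278280 = (sqrt(-61188 - sqrt(179)) + (-57647 + 125784)*(-66013 + 118474)) - 278280 = (sqrt(-61188 - sqrt(179)) + 68137*52461) - 278280 = (sqrt(-61188 - sqrt(179)) + 3574535157) - 278280 = (3574535157 + sqrt(-61188 - sqrt(179))) - 278280 = 3574256877 + sqrt(-61188 - sqrt(179))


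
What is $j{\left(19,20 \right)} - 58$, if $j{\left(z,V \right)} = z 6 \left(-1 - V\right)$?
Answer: $-2452$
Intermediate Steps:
$j{\left(z,V \right)} = 6 z \left(-1 - V\right)$
$j{\left(19,20 \right)} - 58 = \left(-6\right) 19 \left(1 + 20\right) - 58 = \left(-6\right) 19 \cdot 21 - 58 = -2394 - 58 = -2452$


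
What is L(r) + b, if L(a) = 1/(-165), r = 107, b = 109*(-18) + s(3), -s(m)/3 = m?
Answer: -325216/165 ≈ -1971.0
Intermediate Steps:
s(m) = -3*m
b = -1971 (b = 109*(-18) - 3*3 = -1962 - 9 = -1971)
L(a) = -1/165
L(r) + b = -1/165 - 1971 = -325216/165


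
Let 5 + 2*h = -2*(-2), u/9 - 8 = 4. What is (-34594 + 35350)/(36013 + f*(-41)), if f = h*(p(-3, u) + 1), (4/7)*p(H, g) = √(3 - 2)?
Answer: 2016/96185 ≈ 0.020960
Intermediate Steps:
u = 108 (u = 72 + 9*4 = 72 + 36 = 108)
h = -½ (h = -5/2 + (-2*(-2))/2 = -5/2 + (½)*4 = -5/2 + 2 = -½ ≈ -0.50000)
p(H, g) = 7/4 (p(H, g) = 7*√(3 - 2)/4 = 7*√1/4 = (7/4)*1 = 7/4)
f = -11/8 (f = -(7/4 + 1)/2 = -½*11/4 = -11/8 ≈ -1.3750)
(-34594 + 35350)/(36013 + f*(-41)) = (-34594 + 35350)/(36013 - 11/8*(-41)) = 756/(36013 + 451/8) = 756/(288555/8) = 756*(8/288555) = 2016/96185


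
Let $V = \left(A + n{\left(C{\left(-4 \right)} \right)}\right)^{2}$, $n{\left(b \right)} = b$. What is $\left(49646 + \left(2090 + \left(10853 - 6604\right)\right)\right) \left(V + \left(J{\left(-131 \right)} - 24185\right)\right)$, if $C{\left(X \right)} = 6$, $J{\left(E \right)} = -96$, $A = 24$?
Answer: $-1308985285$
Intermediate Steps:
$V = 900$ ($V = \left(24 + 6\right)^{2} = 30^{2} = 900$)
$\left(49646 + \left(2090 + \left(10853 - 6604\right)\right)\right) \left(V + \left(J{\left(-131 \right)} - 24185\right)\right) = \left(49646 + \left(2090 + \left(10853 - 6604\right)\right)\right) \left(900 - 24281\right) = \left(49646 + \left(2090 + 4249\right)\right) \left(-23381\right) = \left(49646 + 6339\right) \left(-23381\right) = 55985 \left(-23381\right) = -1308985285$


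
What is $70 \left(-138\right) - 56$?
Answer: $-9716$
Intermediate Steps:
$70 \left(-138\right) - 56 = -9660 - 56 = -9716$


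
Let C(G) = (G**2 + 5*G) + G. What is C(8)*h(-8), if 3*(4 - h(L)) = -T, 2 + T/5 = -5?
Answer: -2576/3 ≈ -858.67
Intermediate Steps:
T = -35 (T = -10 + 5*(-5) = -10 - 25 = -35)
h(L) = -23/3 (h(L) = 4 - (-1)*(-35)/3 = 4 - 1/3*35 = 4 - 35/3 = -23/3)
C(G) = G**2 + 6*G
C(8)*h(-8) = (8*(6 + 8))*(-23/3) = (8*14)*(-23/3) = 112*(-23/3) = -2576/3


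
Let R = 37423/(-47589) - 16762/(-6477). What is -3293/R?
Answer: -6634081093/3629399 ≈ -1827.9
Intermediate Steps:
R = 3629399/2014601 (R = 37423*(-1/47589) - 16762*(-1/6477) = -37423/47589 + 986/381 = 3629399/2014601 ≈ 1.8015)
-3293/R = -3293/3629399/2014601 = -3293*2014601/3629399 = -6634081093/3629399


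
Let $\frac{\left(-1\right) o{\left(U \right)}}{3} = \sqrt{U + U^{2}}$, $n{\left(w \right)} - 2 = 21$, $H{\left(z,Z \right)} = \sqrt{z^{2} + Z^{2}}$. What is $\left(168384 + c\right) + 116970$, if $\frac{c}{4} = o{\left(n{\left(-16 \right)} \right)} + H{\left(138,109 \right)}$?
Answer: $285354 - 24 \sqrt{138} + 20 \sqrt{1237} \approx 2.8578 \cdot 10^{5}$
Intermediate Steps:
$H{\left(z,Z \right)} = \sqrt{Z^{2} + z^{2}}$
$n{\left(w \right)} = 23$ ($n{\left(w \right)} = 2 + 21 = 23$)
$o{\left(U \right)} = - 3 \sqrt{U + U^{2}}$
$c = - 24 \sqrt{138} + 20 \sqrt{1237}$ ($c = 4 \left(- 3 \sqrt{23 \left(1 + 23\right)} + \sqrt{109^{2} + 138^{2}}\right) = 4 \left(- 3 \sqrt{23 \cdot 24} + \sqrt{11881 + 19044}\right) = 4 \left(- 3 \sqrt{552} + \sqrt{30925}\right) = 4 \left(- 3 \cdot 2 \sqrt{138} + 5 \sqrt{1237}\right) = 4 \left(- 6 \sqrt{138} + 5 \sqrt{1237}\right) = - 24 \sqrt{138} + 20 \sqrt{1237} \approx 421.48$)
$\left(168384 + c\right) + 116970 = \left(168384 + \left(- 24 \sqrt{138} + 20 \sqrt{1237}\right)\right) + 116970 = \left(168384 - 24 \sqrt{138} + 20 \sqrt{1237}\right) + 116970 = 285354 - 24 \sqrt{138} + 20 \sqrt{1237}$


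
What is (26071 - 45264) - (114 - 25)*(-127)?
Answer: -7890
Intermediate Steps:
(26071 - 45264) - (114 - 25)*(-127) = -19193 - 89*(-127) = -19193 - 1*(-11303) = -19193 + 11303 = -7890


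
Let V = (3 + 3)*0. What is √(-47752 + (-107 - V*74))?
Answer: I*√47859 ≈ 218.77*I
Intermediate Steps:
V = 0 (V = 6*0 = 0)
√(-47752 + (-107 - V*74)) = √(-47752 + (-107 - 1*0*74)) = √(-47752 + (-107 + 0*74)) = √(-47752 + (-107 + 0)) = √(-47752 - 107) = √(-47859) = I*√47859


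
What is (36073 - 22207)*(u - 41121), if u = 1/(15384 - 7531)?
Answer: -4477653257592/7853 ≈ -5.7018e+8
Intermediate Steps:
u = 1/7853 ≈ 0.00012734
(36073 - 22207)*(u - 41121) = (36073 - 22207)*(1/7853 - 41121) = 13866*(-322923212/7853) = -4477653257592/7853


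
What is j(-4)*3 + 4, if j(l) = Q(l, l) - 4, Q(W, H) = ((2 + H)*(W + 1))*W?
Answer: -80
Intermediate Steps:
Q(W, H) = W*(1 + W)*(2 + H) (Q(W, H) = ((2 + H)*(1 + W))*W = ((1 + W)*(2 + H))*W = W*(1 + W)*(2 + H))
j(l) = -4 + l*(2 + l**2 + 3*l) (j(l) = l*(2 + l + 2*l + l*l) - 4 = l*(2 + l + 2*l + l**2) - 4 = l*(2 + l**2 + 3*l) - 4 = -4 + l*(2 + l**2 + 3*l))
j(-4)*3 + 4 = (-4 - 4*(2 + (-4)**2 + 3*(-4)))*3 + 4 = (-4 - 4*(2 + 16 - 12))*3 + 4 = (-4 - 4*6)*3 + 4 = (-4 - 24)*3 + 4 = -28*3 + 4 = -84 + 4 = -80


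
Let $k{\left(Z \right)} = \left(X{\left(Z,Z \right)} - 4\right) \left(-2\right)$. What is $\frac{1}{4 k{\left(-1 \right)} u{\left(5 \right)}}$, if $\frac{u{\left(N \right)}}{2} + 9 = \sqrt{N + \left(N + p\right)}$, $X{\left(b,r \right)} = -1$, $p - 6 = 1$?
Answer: $- \frac{9}{5120} - \frac{\sqrt{17}}{5120} \approx -0.0025631$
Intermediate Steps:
$p = 7$ ($p = 6 + 1 = 7$)
$u{\left(N \right)} = -18 + 2 \sqrt{7 + 2 N}$ ($u{\left(N \right)} = -18 + 2 \sqrt{N + \left(N + 7\right)} = -18 + 2 \sqrt{N + \left(7 + N\right)} = -18 + 2 \sqrt{7 + 2 N}$)
$k{\left(Z \right)} = 10$ ($k{\left(Z \right)} = \left(-1 - 4\right) \left(-2\right) = \left(-5\right) \left(-2\right) = 10$)
$\frac{1}{4 k{\left(-1 \right)} u{\left(5 \right)}} = \frac{1}{4 \cdot 10 \left(-18 + 2 \sqrt{7 + 2 \cdot 5}\right)} = \frac{1}{40 \left(-18 + 2 \sqrt{7 + 10}\right)} = \frac{1}{40 \left(-18 + 2 \sqrt{17}\right)} = \frac{1}{-720 + 80 \sqrt{17}}$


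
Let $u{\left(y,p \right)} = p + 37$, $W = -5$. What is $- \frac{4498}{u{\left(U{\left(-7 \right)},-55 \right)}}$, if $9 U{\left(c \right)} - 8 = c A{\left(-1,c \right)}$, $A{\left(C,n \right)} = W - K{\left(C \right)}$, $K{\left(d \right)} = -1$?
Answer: $\frac{2249}{9} \approx 249.89$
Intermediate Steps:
$A{\left(C,n \right)} = -4$ ($A{\left(C,n \right)} = -5 - -1 = -5 + 1 = -4$)
$U{\left(c \right)} = \frac{8}{9} - \frac{4 c}{9}$ ($U{\left(c \right)} = \frac{8}{9} + \frac{c \left(-4\right)}{9} = \frac{8}{9} + \frac{\left(-4\right) c}{9} = \frac{8}{9} - \frac{4 c}{9}$)
$u{\left(y,p \right)} = 37 + p$
$- \frac{4498}{u{\left(U{\left(-7 \right)},-55 \right)}} = - \frac{4498}{37 - 55} = - \frac{4498}{-18} = \left(-4498\right) \left(- \frac{1}{18}\right) = \frac{2249}{9}$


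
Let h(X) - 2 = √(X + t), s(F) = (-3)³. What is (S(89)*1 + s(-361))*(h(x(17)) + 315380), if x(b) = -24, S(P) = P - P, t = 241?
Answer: -8515314 - 27*√217 ≈ -8.5157e+6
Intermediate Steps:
s(F) = -27
S(P) = 0
h(X) = 2 + √(241 + X) (h(X) = 2 + √(X + 241) = 2 + √(241 + X))
(S(89)*1 + s(-361))*(h(x(17)) + 315380) = (0*1 - 27)*((2 + √(241 - 24)) + 315380) = (0 - 27)*((2 + √217) + 315380) = -27*(315382 + √217) = -8515314 - 27*√217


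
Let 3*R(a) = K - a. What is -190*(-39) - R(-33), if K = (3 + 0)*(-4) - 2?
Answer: 22211/3 ≈ 7403.7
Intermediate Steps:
K = -14 (K = 3*(-4) - 2 = -12 - 2 = -14)
R(a) = -14/3 - a/3 (R(a) = (-14 - a)/3 = -14/3 - a/3)
-190*(-39) - R(-33) = -190*(-39) - (-14/3 - 1/3*(-33)) = 7410 - (-14/3 + 11) = 7410 - 1*19/3 = 7410 - 19/3 = 22211/3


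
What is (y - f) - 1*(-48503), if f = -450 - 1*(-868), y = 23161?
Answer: 71246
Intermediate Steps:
f = 418 (f = -450 + 868 = 418)
(y - f) - 1*(-48503) = (23161 - 1*418) - 1*(-48503) = (23161 - 418) + 48503 = 22743 + 48503 = 71246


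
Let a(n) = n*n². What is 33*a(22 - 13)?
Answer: 24057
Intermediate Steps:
a(n) = n³
33*a(22 - 13) = 33*(22 - 13)³ = 33*9³ = 33*729 = 24057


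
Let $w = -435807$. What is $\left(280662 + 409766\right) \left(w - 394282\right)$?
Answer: $-573116688092$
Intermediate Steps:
$\left(280662 + 409766\right) \left(w - 394282\right) = \left(280662 + 409766\right) \left(-435807 - 394282\right) = 690428 \left(-830089\right) = -573116688092$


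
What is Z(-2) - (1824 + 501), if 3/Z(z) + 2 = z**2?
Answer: -4647/2 ≈ -2323.5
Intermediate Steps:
Z(z) = 3/(-2 + z**2)
Z(-2) - (1824 + 501) = 3/(-2 + (-2)**2) - (1824 + 501) = 3/(-2 + 4) - 1*2325 = 3/2 - 2325 = -4647/2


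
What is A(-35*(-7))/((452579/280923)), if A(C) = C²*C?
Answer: 4131288753375/452579 ≈ 9.1283e+6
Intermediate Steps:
A(C) = C³
A(-35*(-7))/((452579/280923)) = (-35*(-7))³/((452579/280923)) = 245³/((452579*(1/280923))) = 14706125/(452579/280923) = 14706125*(280923/452579) = 4131288753375/452579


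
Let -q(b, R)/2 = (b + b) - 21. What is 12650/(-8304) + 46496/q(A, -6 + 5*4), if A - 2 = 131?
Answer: -98075321/1017240 ≈ -96.413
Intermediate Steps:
A = 133 (A = 2 + 131 = 133)
q(b, R) = 42 - 4*b (q(b, R) = -2*((b + b) - 21) = -2*(2*b - 21) = -2*(-21 + 2*b) = 42 - 4*b)
12650/(-8304) + 46496/q(A, -6 + 5*4) = 12650/(-8304) + 46496/(42 - 4*133) = 12650*(-1/8304) + 46496/(42 - 532) = -6325/4152 + 46496/(-490) = -6325/4152 + 46496*(-1/490) = -6325/4152 - 23248/245 = -98075321/1017240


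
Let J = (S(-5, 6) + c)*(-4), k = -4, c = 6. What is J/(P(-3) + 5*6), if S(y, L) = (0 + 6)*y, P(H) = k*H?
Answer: 16/7 ≈ 2.2857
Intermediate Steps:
P(H) = -4*H
S(y, L) = 6*y
J = 96 (J = (6*(-5) + 6)*(-4) = (-30 + 6)*(-4) = -24*(-4) = 96)
J/(P(-3) + 5*6) = 96/(-4*(-3) + 5*6) = 96/(12 + 30) = 96/42 = (1/42)*96 = 16/7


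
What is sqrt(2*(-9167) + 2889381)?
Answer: sqrt(2871047) ≈ 1694.4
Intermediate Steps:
sqrt(2*(-9167) + 2889381) = sqrt(-18334 + 2889381) = sqrt(2871047)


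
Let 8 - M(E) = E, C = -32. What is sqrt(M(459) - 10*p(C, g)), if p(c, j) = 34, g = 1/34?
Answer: I*sqrt(791) ≈ 28.125*I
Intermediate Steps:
M(E) = 8 - E
g = 1/34 ≈ 0.029412
sqrt(M(459) - 10*p(C, g)) = sqrt((8 - 1*459) - 10*34) = sqrt((8 - 459) - 340) = sqrt(-451 - 340) = sqrt(-791) = I*sqrt(791)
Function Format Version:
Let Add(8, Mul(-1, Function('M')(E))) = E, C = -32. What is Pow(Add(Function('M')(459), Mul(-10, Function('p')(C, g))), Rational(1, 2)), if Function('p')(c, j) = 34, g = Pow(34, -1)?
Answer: Mul(I, Pow(791, Rational(1, 2))) ≈ Mul(28.125, I)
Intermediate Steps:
Function('M')(E) = Add(8, Mul(-1, E))
g = Rational(1, 34) ≈ 0.029412
Pow(Add(Function('M')(459), Mul(-10, Function('p')(C, g))), Rational(1, 2)) = Pow(Add(Add(8, Mul(-1, 459)), Mul(-10, 34)), Rational(1, 2)) = Pow(Add(Add(8, -459), -340), Rational(1, 2)) = Pow(Add(-451, -340), Rational(1, 2)) = Pow(-791, Rational(1, 2)) = Mul(I, Pow(791, Rational(1, 2)))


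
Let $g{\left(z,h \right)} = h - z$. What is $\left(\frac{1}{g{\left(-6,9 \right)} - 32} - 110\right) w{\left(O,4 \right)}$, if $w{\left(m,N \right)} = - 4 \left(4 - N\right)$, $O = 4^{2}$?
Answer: $0$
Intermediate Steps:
$O = 16$
$w{\left(m,N \right)} = -16 + 4 N$
$\left(\frac{1}{g{\left(-6,9 \right)} - 32} - 110\right) w{\left(O,4 \right)} = \left(\frac{1}{\left(9 - -6\right) - 32} - 110\right) \left(-16 + 4 \cdot 4\right) = \left(\frac{1}{\left(9 + 6\right) - 32} - 110\right) \left(-16 + 16\right) = \left(\frac{1}{15 - 32} - 110\right) 0 = \left(\frac{1}{-17} - 110\right) 0 = \left(- \frac{1}{17} - 110\right) 0 = \left(- \frac{1871}{17}\right) 0 = 0$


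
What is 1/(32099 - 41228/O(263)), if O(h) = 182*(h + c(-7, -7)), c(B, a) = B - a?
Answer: 23933/768204753 ≈ 3.1154e-5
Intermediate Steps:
O(h) = 182*h (O(h) = 182*(h + (-7 - 1*(-7))) = 182*(h + (-7 + 7)) = 182*(h + 0) = 182*h)
1/(32099 - 41228/O(263)) = 1/(32099 - 41228/(182*263)) = 1/(32099 - 41228/47866) = 1/(32099 - 41228*1/47866) = 1/(32099 - 20614/23933) = 1/(768204753/23933) = 23933/768204753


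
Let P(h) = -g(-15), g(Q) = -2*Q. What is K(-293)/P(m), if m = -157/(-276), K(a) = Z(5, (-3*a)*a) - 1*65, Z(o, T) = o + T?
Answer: 85869/10 ≈ 8586.9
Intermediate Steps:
Z(o, T) = T + o
K(a) = -60 - 3*a² (K(a) = ((-3*a)*a + 5) - 1*65 = (-3*a² + 5) - 65 = (5 - 3*a²) - 65 = -60 - 3*a²)
m = 157/276 (m = -157*(-1/276) = 157/276 ≈ 0.56884)
P(h) = -30 (P(h) = -(-2)*(-15) = -1*30 = -30)
K(-293)/P(m) = (-60 - 3*(-293)²)/(-30) = (-60 - 3*85849)*(-1/30) = (-60 - 257547)*(-1/30) = -257607*(-1/30) = 85869/10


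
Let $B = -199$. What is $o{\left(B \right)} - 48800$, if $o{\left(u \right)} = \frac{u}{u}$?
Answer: $-48799$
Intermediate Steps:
$o{\left(u \right)} = 1$
$o{\left(B \right)} - 48800 = 1 - 48800 = -48799$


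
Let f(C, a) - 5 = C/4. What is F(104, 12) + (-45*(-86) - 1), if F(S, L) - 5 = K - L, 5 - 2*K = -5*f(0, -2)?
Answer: 3877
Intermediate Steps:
f(C, a) = 5 + C/4
K = 15 (K = 5/2 - (-5)*(5 + (1/4)*0)/2 = 5/2 - (-5)*(5 + 0)/2 = 5/2 - (-5)*5/2 = 5/2 - 1/2*(-25) = 5/2 + 25/2 = 15)
F(S, L) = 20 - L (F(S, L) = 5 + (15 - L) = 20 - L)
F(104, 12) + (-45*(-86) - 1) = (20 - 1*12) + (-45*(-86) - 1) = (20 - 12) + (3870 - 1) = 8 + 3869 = 3877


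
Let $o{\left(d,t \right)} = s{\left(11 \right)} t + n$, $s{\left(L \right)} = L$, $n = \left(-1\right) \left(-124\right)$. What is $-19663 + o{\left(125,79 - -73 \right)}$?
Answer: $-17867$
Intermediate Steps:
$n = 124$
$o{\left(d,t \right)} = 124 + 11 t$ ($o{\left(d,t \right)} = 11 t + 124 = 124 + 11 t$)
$-19663 + o{\left(125,79 - -73 \right)} = -19663 + \left(124 + 11 \left(79 - -73\right)\right) = -19663 + \left(124 + 11 \left(79 + 73\right)\right) = -19663 + \left(124 + 11 \cdot 152\right) = -19663 + \left(124 + 1672\right) = -19663 + 1796 = -17867$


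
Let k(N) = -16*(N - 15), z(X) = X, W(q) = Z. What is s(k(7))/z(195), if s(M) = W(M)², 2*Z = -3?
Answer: 3/260 ≈ 0.011538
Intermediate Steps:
Z = -3/2 (Z = (½)*(-3) = -3/2 ≈ -1.5000)
W(q) = -3/2
k(N) = 240 - 16*N (k(N) = -16*(-15 + N) = 240 - 16*N)
s(M) = 9/4 (s(M) = (-3/2)² = 9/4)
s(k(7))/z(195) = (9/4)/195 = (9/4)*(1/195) = 3/260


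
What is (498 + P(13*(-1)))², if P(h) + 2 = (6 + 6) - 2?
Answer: 256036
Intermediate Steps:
P(h) = 8 (P(h) = -2 + ((6 + 6) - 2) = -2 + (12 - 2) = -2 + 10 = 8)
(498 + P(13*(-1)))² = (498 + 8)² = 506² = 256036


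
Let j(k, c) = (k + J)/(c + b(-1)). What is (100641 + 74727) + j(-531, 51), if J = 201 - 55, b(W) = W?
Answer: 1753603/10 ≈ 1.7536e+5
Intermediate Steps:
J = 146
j(k, c) = (146 + k)/(-1 + c) (j(k, c) = (k + 146)/(c - 1) = (146 + k)/(-1 + c))
(100641 + 74727) + j(-531, 51) = (100641 + 74727) + (146 - 531)/(-1 + 51) = 175368 - 385/50 = 175368 + (1/50)*(-385) = 175368 - 77/10 = 1753603/10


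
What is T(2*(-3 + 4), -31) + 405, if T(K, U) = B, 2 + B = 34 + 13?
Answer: 450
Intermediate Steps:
B = 45 (B = -2 + (34 + 13) = -2 + 47 = 45)
T(K, U) = 45
T(2*(-3 + 4), -31) + 405 = 45 + 405 = 450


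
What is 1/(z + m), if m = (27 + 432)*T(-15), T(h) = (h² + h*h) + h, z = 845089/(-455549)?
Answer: 455549/90956345996 ≈ 5.0084e-6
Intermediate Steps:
z = -845089/455549 (z = 845089*(-1/455549) = -845089/455549 ≈ -1.8551)
T(h) = h + 2*h² (T(h) = (h² + h²) + h = 2*h² + h = h + 2*h²)
m = 199665 (m = (27 + 432)*(-15*(1 + 2*(-15))) = 459*(-15*(1 - 30)) = 459*(-15*(-29)) = 459*435 = 199665)
1/(z + m) = 1/(-845089/455549 + 199665) = 1/(90956345996/455549) = 455549/90956345996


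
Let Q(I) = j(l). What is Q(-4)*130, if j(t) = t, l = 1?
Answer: 130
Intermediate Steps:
Q(I) = 1
Q(-4)*130 = 1*130 = 130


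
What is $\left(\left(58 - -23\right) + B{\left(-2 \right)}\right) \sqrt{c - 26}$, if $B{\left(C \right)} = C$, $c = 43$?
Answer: $79 \sqrt{17} \approx 325.73$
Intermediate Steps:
$\left(\left(58 - -23\right) + B{\left(-2 \right)}\right) \sqrt{c - 26} = \left(\left(58 - -23\right) - 2\right) \sqrt{43 - 26} = \left(\left(58 + 23\right) - 2\right) \sqrt{17} = \left(81 - 2\right) \sqrt{17} = 79 \sqrt{17}$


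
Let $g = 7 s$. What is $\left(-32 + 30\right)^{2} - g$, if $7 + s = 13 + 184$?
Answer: $-1326$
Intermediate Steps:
$s = 190$ ($s = -7 + \left(13 + 184\right) = -7 + 197 = 190$)
$g = 1330$ ($g = 7 \cdot 190 = 1330$)
$\left(-32 + 30\right)^{2} - g = \left(-32 + 30\right)^{2} - 1330 = \left(-2\right)^{2} - 1330 = 4 - 1330 = -1326$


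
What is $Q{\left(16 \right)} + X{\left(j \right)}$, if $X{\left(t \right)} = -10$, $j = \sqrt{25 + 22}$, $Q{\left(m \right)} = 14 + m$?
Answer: $20$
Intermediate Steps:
$j = \sqrt{47} \approx 6.8557$
$Q{\left(16 \right)} + X{\left(j \right)} = \left(14 + 16\right) - 10 = 30 - 10 = 20$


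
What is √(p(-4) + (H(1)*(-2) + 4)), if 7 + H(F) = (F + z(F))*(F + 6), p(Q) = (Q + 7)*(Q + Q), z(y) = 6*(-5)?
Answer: 20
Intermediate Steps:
z(y) = -30
p(Q) = 2*Q*(7 + Q) (p(Q) = (7 + Q)*(2*Q) = 2*Q*(7 + Q))
H(F) = -7 + (-30 + F)*(6 + F) (H(F) = -7 + (F - 30)*(F + 6) = -7 + (-30 + F)*(6 + F))
√(p(-4) + (H(1)*(-2) + 4)) = √(2*(-4)*(7 - 4) + ((-187 + 1² - 24*1)*(-2) + 4)) = √(2*(-4)*3 + ((-187 + 1 - 24)*(-2) + 4)) = √(-24 + (-210*(-2) + 4)) = √(-24 + (420 + 4)) = √(-24 + 424) = √400 = 20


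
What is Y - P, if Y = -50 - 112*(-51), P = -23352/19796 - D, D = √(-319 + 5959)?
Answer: 4003868/707 + 2*√1410 ≈ 5738.3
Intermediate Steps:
D = 2*√1410 (D = √5640 = 2*√1410 ≈ 75.100)
P = -834/707 - 2*√1410 (P = -23352/19796 - 2*√1410 = -23352*1/19796 - 2*√1410 = -834/707 - 2*√1410 ≈ -76.280)
Y = 5662 (Y = -50 + 5712 = 5662)
Y - P = 5662 - (-834/707 - 2*√1410) = 5662 + (834/707 + 2*√1410) = 4003868/707 + 2*√1410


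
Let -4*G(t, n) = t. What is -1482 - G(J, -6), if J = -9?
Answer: -5937/4 ≈ -1484.3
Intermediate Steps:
G(t, n) = -t/4
-1482 - G(J, -6) = -1482 - (-1)*(-9)/4 = -1482 - 1*9/4 = -1482 - 9/4 = -5937/4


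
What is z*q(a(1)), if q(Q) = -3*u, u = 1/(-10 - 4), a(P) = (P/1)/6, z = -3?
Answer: -9/14 ≈ -0.64286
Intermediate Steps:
a(P) = P/6 (a(P) = (P*1)*(⅙) = P*(⅙) = P/6)
u = -1/14 (u = 1/(-14) = -1/14 ≈ -0.071429)
q(Q) = 3/14 (q(Q) = -3*(-1/14) = 3/14)
z*q(a(1)) = -3*3/14 = -9/14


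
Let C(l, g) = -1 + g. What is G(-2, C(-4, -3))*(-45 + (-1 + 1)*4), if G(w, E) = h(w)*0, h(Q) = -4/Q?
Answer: 0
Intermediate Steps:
G(w, E) = 0 (G(w, E) = -4/w*0 = 0)
G(-2, C(-4, -3))*(-45 + (-1 + 1)*4) = 0*(-45 + (-1 + 1)*4) = 0*(-45 + 0*4) = 0*(-45 + 0) = 0*(-45) = 0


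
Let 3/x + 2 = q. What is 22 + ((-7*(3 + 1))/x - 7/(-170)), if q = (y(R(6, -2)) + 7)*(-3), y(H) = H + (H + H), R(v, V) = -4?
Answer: -50639/510 ≈ -99.292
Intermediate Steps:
y(H) = 3*H (y(H) = H + 2*H = 3*H)
q = 15 (q = (3*(-4) + 7)*(-3) = (-12 + 7)*(-3) = -5*(-3) = 15)
x = 3/13 (x = 3/(-2 + 15) = 3/13 ≈ 0.23077)
22 + ((-7*(3 + 1))/x - 7/(-170)) = 22 + ((-7*(3 + 1))/(3/13) - 7/(-170)) = 22 + (-7*4*(13/3) - 7*(-1/170)) = 22 + (-28*13/3 + 7/170) = 22 + (-364/3 + 7/170) = 22 - 61859/510 = -50639/510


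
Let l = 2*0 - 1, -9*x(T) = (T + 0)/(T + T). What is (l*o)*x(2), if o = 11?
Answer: 11/18 ≈ 0.61111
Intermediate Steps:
x(T) = -1/18 (x(T) = -(T + 0)/(9*(T + T)) = -T/(9*(2*T)) = -T*1/(2*T)/9 = -⅑*½ = -1/18)
l = -1 (l = 0 - 1 = -1)
(l*o)*x(2) = -1*11*(-1/18) = -11*(-1/18) = 11/18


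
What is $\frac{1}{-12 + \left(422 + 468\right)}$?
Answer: $\frac{1}{878} \approx 0.001139$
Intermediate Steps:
$\frac{1}{-12 + \left(422 + 468\right)} = \frac{1}{-12 + 890} = \frac{1}{878}$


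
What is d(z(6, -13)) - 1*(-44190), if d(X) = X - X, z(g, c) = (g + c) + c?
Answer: 44190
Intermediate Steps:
z(g, c) = g + 2*c (z(g, c) = (c + g) + c = g + 2*c)
d(X) = 0
d(z(6, -13)) - 1*(-44190) = 0 - 1*(-44190) = 0 + 44190 = 44190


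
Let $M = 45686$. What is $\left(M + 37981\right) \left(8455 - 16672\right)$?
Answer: $-687491739$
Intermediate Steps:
$\left(M + 37981\right) \left(8455 - 16672\right) = \left(45686 + 37981\right) \left(8455 - 16672\right) = 83667 \left(-8217\right) = -687491739$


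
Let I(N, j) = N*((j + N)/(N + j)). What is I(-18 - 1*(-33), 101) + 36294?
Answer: 36309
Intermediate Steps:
I(N, j) = N (I(N, j) = N*((N + j)/(N + j)) = N*1 = N)
I(-18 - 1*(-33), 101) + 36294 = (-18 - 1*(-33)) + 36294 = (-18 + 33) + 36294 = 15 + 36294 = 36309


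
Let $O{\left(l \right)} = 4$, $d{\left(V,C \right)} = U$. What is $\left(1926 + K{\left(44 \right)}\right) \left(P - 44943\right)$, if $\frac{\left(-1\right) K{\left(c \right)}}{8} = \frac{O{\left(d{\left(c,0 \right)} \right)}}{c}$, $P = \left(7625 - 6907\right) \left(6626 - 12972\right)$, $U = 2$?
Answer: $- \frac{97447835038}{11} \approx -8.8589 \cdot 10^{9}$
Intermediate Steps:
$d{\left(V,C \right)} = 2$
$P = -4556428$ ($P = 718 \left(-6346\right) = -4556428$)
$K{\left(c \right)} = - \frac{32}{c}$ ($K{\left(c \right)} = - 8 \frac{4}{c} = - \frac{32}{c}$)
$\left(1926 + K{\left(44 \right)}\right) \left(P - 44943\right) = \left(1926 - \frac{32}{44}\right) \left(-4556428 - 44943\right) = \left(1926 - \frac{8}{11}\right) \left(-4601371\right) = \frac{21178}{11} \left(-4601371\right) = - \frac{97447835038}{11}$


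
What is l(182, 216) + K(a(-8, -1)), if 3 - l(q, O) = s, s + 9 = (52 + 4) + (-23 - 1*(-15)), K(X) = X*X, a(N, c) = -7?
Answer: 13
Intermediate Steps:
K(X) = X²
s = 39 (s = -9 + ((52 + 4) + (-23 - 1*(-15))) = -9 + (56 + (-23 + 15)) = -9 + (56 - 8) = -9 + 48 = 39)
l(q, O) = -36 (l(q, O) = 3 - 1*39 = 3 - 39 = -36)
l(182, 216) + K(a(-8, -1)) = -36 + (-7)² = -36 + 49 = 13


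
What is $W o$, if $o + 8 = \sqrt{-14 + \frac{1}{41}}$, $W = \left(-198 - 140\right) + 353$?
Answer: $-120 + \frac{15 i \sqrt{23493}}{41} \approx -120.0 + 56.076 i$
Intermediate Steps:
$W = 15$ ($W = -338 + 353 = 15$)
$o = -8 + \frac{i \sqrt{23493}}{41}$ ($o = -8 + \sqrt{-14 + \frac{1}{41}} = -8 + \sqrt{- \frac{573}{41}} = -8 + \frac{i \sqrt{23493}}{41} \approx -8.0 + 3.7384 i$)
$W o = 15 \left(-8 + \frac{i \sqrt{23493}}{41}\right) = -120 + \frac{15 i \sqrt{23493}}{41}$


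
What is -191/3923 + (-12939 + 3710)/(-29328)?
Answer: 30603719/115053744 ≈ 0.26600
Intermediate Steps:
-191/3923 + (-12939 + 3710)/(-29328) = -191*1/3923 - 9229*(-1/29328) = -191/3923 + 9229/29328 = 30603719/115053744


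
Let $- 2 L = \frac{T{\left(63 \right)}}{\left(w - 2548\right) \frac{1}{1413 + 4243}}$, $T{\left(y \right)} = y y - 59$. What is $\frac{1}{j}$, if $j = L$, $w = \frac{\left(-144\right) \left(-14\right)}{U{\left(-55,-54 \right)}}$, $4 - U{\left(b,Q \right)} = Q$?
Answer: $\frac{2603}{11452390} \approx 0.00022729$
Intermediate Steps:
$U{\left(b,Q \right)} = 4 - Q$
$w = \frac{1008}{29}$ ($w = \frac{\left(-144\right) \left(-14\right)}{4 - -54} = \frac{2016}{4 + 54} = \frac{2016}{58} = 2016 \cdot \frac{1}{58} = \frac{1008}{29} \approx 34.759$)
$T{\left(y \right)} = -59 + y^{2}$ ($T{\left(y \right)} = y^{2} - 59 = -59 + y^{2}$)
$L = \frac{11452390}{2603}$ ($L = - \frac{\left(-59 + 63^{2}\right) \frac{1}{\left(\frac{1008}{29} - 2548\right) \frac{1}{1413 + 4243}}}{2} = - \frac{\left(-59 + 3969\right) \frac{1}{\left(- \frac{72884}{29}\right) \frac{1}{5656}}}{2} = - \frac{3910 \frac{1}{\left(- \frac{72884}{29}\right) \frac{1}{5656}}}{2} = - \frac{3910 \frac{1}{- \frac{2603}{5858}}}{2} = - \frac{3910 \left(- \frac{5858}{2603}\right)}{2} = \left(- \frac{1}{2}\right) \left(- \frac{22904780}{2603}\right) = \frac{11452390}{2603} \approx 4399.7$)
$j = \frac{11452390}{2603} \approx 4399.7$
$\frac{1}{j} = \frac{1}{\frac{11452390}{2603}} = \frac{2603}{11452390}$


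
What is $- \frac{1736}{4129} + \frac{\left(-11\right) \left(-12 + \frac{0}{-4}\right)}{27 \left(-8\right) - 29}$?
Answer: $- \frac{970348}{1011605} \approx -0.95922$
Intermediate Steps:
$- \frac{1736}{4129} + \frac{\left(-11\right) \left(-12 + \frac{0}{-4}\right)}{27 \left(-8\right) - 29} = \left(-1736\right) \frac{1}{4129} + \frac{\left(-11\right) \left(-12 + 0 \left(- \frac{1}{4}\right)\right)}{-216 - 29} = - \frac{1736}{4129} + \frac{\left(-11\right) \left(-12 + 0\right)}{-245} = - \frac{1736}{4129} + \left(-11\right) \left(-12\right) \left(- \frac{1}{245}\right) = - \frac{1736}{4129} + 132 \left(- \frac{1}{245}\right) = - \frac{1736}{4129} - \frac{132}{245} = - \frac{970348}{1011605}$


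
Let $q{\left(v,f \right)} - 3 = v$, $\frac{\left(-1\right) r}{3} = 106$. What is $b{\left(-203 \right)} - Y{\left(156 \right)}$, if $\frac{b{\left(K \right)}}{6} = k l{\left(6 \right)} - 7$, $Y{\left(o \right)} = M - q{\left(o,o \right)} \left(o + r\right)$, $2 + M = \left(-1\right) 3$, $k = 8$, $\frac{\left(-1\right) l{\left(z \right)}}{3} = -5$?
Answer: $-25075$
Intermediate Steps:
$l{\left(z \right)} = 15$ ($l{\left(z \right)} = \left(-3\right) \left(-5\right) = 15$)
$M = -5$ ($M = -2 - 3 = -5$)
$r = -318$ ($r = \left(-3\right) 106 = -318$)
$q{\left(v,f \right)} = 3 + v$
$Y{\left(o \right)} = -5 - \left(-318 + o\right) \left(3 + o\right)$ ($Y{\left(o \right)} = -5 - \left(3 + o\right) \left(o - 318\right) = -5 - \left(3 + o\right) \left(-318 + o\right) = -5 - \left(-318 + o\right) \left(3 + o\right)$)
$b{\left(K \right)} = 678$ ($b{\left(K \right)} = 6 \left(8 \cdot 15 - 7\right) = 6 \left(120 - 7\right) = 6 \cdot 113 = 678$)
$b{\left(-203 \right)} - Y{\left(156 \right)} = 678 - \left(949 - 156^{2} + 315 \cdot 156\right) = 678 - \left(949 - 24336 + 49140\right) = 678 - 25753 = -25075$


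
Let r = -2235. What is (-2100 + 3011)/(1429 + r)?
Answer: -911/806 ≈ -1.1303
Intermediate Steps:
(-2100 + 3011)/(1429 + r) = (-2100 + 3011)/(1429 - 2235) = 911/(-806) = 911*(-1/806) = -911/806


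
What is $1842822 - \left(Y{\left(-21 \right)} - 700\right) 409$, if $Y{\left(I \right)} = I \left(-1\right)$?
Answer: $2120533$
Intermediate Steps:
$Y{\left(I \right)} = - I$
$1842822 - \left(Y{\left(-21 \right)} - 700\right) 409 = 1842822 - \left(\left(-1\right) \left(-21\right) - 700\right) 409 = 1842822 - \left(21 - 700\right) 409 = 1842822 - \left(-679\right) 409 = 1842822 - -277711 = 1842822 + 277711 = 2120533$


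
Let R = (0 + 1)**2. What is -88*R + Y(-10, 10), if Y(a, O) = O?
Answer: -78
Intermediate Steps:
R = 1 (R = 1**2 = 1)
-88*R + Y(-10, 10) = -88*1 + 10 = -88 + 10 = -78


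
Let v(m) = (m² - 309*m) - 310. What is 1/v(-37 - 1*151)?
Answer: 1/93126 ≈ 1.0738e-5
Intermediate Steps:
v(m) = -310 + m² - 309*m
1/v(-37 - 1*151) = 1/(-310 + (-37 - 1*151)² - 309*(-37 - 1*151)) = 1/(-310 + (-37 - 151)² - 309*(-37 - 151)) = 1/(-310 + (-188)² - 309*(-188)) = 1/(-310 + 35344 + 58092) = 1/93126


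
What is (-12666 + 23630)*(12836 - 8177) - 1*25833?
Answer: 51055443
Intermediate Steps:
(-12666 + 23630)*(12836 - 8177) - 1*25833 = 10964*4659 - 25833 = 51081276 - 25833 = 51055443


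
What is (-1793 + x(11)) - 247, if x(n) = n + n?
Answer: -2018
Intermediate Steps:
x(n) = 2*n
(-1793 + x(11)) - 247 = (-1793 + 2*11) - 247 = (-1793 + 22) - 247 = -1771 - 247 = -2018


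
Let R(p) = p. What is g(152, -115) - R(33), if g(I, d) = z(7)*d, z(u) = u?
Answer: -838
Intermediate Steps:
g(I, d) = 7*d
g(152, -115) - R(33) = 7*(-115) - 1*33 = -805 - 33 = -838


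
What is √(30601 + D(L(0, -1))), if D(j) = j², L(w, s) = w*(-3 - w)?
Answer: √30601 ≈ 174.93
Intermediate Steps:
√(30601 + D(L(0, -1))) = √(30601 + (-1*0*(3 + 0))²) = √(30601 + (-1*0*3)²) = √(30601 + 0²) = √(30601 + 0) = √30601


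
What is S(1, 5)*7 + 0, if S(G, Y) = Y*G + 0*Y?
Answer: 35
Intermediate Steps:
S(G, Y) = G*Y (S(G, Y) = G*Y + 0 = G*Y)
S(1, 5)*7 + 0 = (1*5)*7 + 0 = 5*7 + 0 = 35 + 0 = 35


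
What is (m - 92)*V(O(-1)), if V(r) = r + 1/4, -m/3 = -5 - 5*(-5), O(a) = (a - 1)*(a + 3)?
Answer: 570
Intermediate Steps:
O(a) = (-1 + a)*(3 + a)
m = -60 (m = -3*(-5 - 5*(-5)) = -3*(-5 + 25) = -3*20 = -60)
V(r) = ¼ + r (V(r) = r + ¼ = ¼ + r)
(m - 92)*V(O(-1)) = (-60 - 92)*(¼ + (-3 + (-1)² + 2*(-1))) = -152*(¼ + (-3 + 1 - 2)) = -152*(¼ - 4) = -152*(-15/4) = 570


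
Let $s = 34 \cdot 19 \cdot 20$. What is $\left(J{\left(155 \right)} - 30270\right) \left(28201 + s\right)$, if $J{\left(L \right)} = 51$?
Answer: $-1242635499$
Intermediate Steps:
$s = 12920$ ($s = 646 \cdot 20 = 12920$)
$\left(J{\left(155 \right)} - 30270\right) \left(28201 + s\right) = \left(51 - 30270\right) \left(28201 + 12920\right) = \left(51 - 30270\right) 41121 = \left(-30219\right) 41121 = -1242635499$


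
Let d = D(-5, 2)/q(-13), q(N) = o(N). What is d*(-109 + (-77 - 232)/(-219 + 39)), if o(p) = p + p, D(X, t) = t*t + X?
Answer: -6437/1560 ≈ -4.1263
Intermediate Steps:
D(X, t) = X + t**2 (D(X, t) = t**2 + X = X + t**2)
o(p) = 2*p
q(N) = 2*N
d = 1/26 (d = (-5 + 2**2)/((2*(-13))) = (-5 + 4)/(-26) = -1*(-1/26) = 1/26 ≈ 0.038462)
d*(-109 + (-77 - 232)/(-219 + 39)) = (-109 + (-77 - 232)/(-219 + 39))/26 = (-109 - 309/(-180))/26 = (-109 - 309*(-1/180))/26 = (-109 + 103/60)/26 = (1/26)*(-6437/60) = -6437/1560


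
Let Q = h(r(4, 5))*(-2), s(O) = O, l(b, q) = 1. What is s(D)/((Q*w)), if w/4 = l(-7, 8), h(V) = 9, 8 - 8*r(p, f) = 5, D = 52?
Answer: -13/18 ≈ -0.72222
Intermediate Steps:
r(p, f) = 3/8 (r(p, f) = 1 - 1/8*5 = 1 - 5/8 = 3/8)
w = 4 (w = 4*1 = 4)
Q = -18 (Q = 9*(-2) = -18)
s(D)/((Q*w)) = 52/((-18*4)) = 52/(-72) = 52*(-1/72) = -13/18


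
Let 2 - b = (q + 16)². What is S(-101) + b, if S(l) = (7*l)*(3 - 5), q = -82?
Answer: -2940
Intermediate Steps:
b = -4354 (b = 2 - (-82 + 16)² = 2 - 1*(-66)² = 2 - 1*4356 = 2 - 4356 = -4354)
S(l) = -14*l (S(l) = (7*l)*(-2) = -14*l)
S(-101) + b = -14*(-101) - 4354 = 1414 - 4354 = -2940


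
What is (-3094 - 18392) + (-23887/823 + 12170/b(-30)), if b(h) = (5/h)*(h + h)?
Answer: -16705274/823 ≈ -20298.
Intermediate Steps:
b(h) = 10 (b(h) = (5/h)*(2*h) = 10)
(-3094 - 18392) + (-23887/823 + 12170/b(-30)) = (-3094 - 18392) + (-23887/823 + 12170/10) = -21486 + (-23887*1/823 + 12170*(⅒)) = -21486 + (-23887/823 + 1217) = -21486 + 977704/823 = -16705274/823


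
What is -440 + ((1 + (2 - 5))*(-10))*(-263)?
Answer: -5700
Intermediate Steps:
-440 + ((1 + (2 - 5))*(-10))*(-263) = -440 + ((1 - 3)*(-10))*(-263) = -440 - 2*(-10)*(-263) = -440 + 20*(-263) = -440 - 5260 = -5700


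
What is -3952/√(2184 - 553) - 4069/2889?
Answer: -4069/2889 - 3952*√1631/1631 ≈ -99.265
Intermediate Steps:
-3952/√(2184 - 553) - 4069/2889 = -3952*√1631/1631 - 4069*1/2889 = -3952*√1631/1631 - 4069/2889 = -4069/2889 - 3952*√1631/1631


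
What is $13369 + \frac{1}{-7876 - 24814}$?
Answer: $\frac{437032609}{32690} \approx 13369.0$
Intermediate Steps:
$13369 + \frac{1}{-7876 - 24814} = 13369 + \frac{1}{-32690} = 13369 - \frac{1}{32690} = \frac{437032609}{32690}$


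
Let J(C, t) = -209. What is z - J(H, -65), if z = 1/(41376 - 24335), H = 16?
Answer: 3561570/17041 ≈ 209.00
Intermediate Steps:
z = 1/17041 ≈ 5.8682e-5
z - J(H, -65) = 1/17041 - 1*(-209) = 1/17041 + 209 = 3561570/17041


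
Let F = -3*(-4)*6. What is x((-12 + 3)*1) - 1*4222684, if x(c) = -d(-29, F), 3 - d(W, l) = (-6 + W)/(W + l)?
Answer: -181575576/43 ≈ -4.2227e+6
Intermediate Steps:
F = 72 (F = 12*6 = 72)
d(W, l) = 3 - (-6 + W)/(W + l)
x(c) = -164/43 (x(c) = -(6 + 2*(-29) + 3*72)/(-29 + 72) = -(6 - 58 + 216)/43 = -164/43)
x((-12 + 3)*1) - 1*4222684 = -164/43 - 1*4222684 = -164/43 - 4222684 = -181575576/43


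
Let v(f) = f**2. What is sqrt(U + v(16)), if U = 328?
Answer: 2*sqrt(146) ≈ 24.166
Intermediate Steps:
sqrt(U + v(16)) = sqrt(328 + 16**2) = sqrt(328 + 256) = sqrt(584) = 2*sqrt(146)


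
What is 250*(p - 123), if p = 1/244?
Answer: -3751375/122 ≈ -30749.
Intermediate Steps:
p = 1/244 ≈ 0.0040984
250*(p - 123) = 250*(1/244 - 123) = 250*(-30011/244) = -3751375/122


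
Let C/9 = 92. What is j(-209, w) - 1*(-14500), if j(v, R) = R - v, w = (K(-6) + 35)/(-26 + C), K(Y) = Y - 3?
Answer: 5898322/401 ≈ 14709.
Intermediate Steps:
C = 828 (C = 9*92 = 828)
K(Y) = -3 + Y
w = 13/401 (w = ((-3 - 6) + 35)/(-26 + 828) = (-9 + 35)/802 = 26*(1/802) = 13/401 ≈ 0.032419)
j(-209, w) - 1*(-14500) = (13/401 - 1*(-209)) - 1*(-14500) = (13/401 + 209) + 14500 = 83822/401 + 14500 = 5898322/401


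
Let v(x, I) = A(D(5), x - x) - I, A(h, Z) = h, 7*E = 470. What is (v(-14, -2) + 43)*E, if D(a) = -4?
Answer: 19270/7 ≈ 2752.9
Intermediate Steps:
E = 470/7 (E = (⅐)*470 = 470/7 ≈ 67.143)
v(x, I) = -4 - I
(v(-14, -2) + 43)*E = ((-4 - 1*(-2)) + 43)*(470/7) = ((-4 + 2) + 43)*(470/7) = (-2 + 43)*(470/7) = 41*(470/7) = 19270/7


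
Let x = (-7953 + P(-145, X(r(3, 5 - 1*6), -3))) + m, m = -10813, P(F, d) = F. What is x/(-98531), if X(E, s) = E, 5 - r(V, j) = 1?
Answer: 18911/98531 ≈ 0.19193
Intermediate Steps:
r(V, j) = 4 (r(V, j) = 5 - 1*1 = 5 - 1 = 4)
x = -18911 (x = (-7953 - 145) - 10813 = -8098 - 10813 = -18911)
x/(-98531) = -18911/(-98531) = -18911*(-1/98531) = 18911/98531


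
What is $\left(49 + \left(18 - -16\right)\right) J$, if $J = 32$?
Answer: $2656$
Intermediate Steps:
$\left(49 + \left(18 - -16\right)\right) J = \left(49 + \left(18 - -16\right)\right) 32 = \left(49 + \left(18 + 16\right)\right) 32 = \left(49 + 34\right) 32 = 83 \cdot 32 = 2656$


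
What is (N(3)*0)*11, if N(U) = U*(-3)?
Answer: 0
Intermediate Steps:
N(U) = -3*U
(N(3)*0)*11 = (-3*3*0)*11 = -9*0*11 = 0*11 = 0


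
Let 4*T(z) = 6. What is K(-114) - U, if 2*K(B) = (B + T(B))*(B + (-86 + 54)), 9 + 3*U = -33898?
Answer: 117089/6 ≈ 19515.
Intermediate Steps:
U = -33907/3 (U = -3 + (1/3)*(-33898) = -3 - 33898/3 = -33907/3 ≈ -11302.)
T(z) = 3/2 (T(z) = (1/4)*6 = 3/2)
K(B) = (-32 + B)*(3/2 + B)/2 (K(B) = ((B + 3/2)*(B + (-86 + 54)))/2 = ((3/2 + B)*(B - 32))/2 = ((3/2 + B)*(-32 + B))/2 = ((-32 + B)*(3/2 + B))/2 = (-32 + B)*(3/2 + B)/2)
K(-114) - U = (-24 + (1/2)*(-114)**2 - 61/4*(-114)) - 1*(-33907/3) = (-24 + (1/2)*12996 + 3477/2) + 33907/3 = (-24 + 6498 + 3477/2) + 33907/3 = 16425/2 + 33907/3 = 117089/6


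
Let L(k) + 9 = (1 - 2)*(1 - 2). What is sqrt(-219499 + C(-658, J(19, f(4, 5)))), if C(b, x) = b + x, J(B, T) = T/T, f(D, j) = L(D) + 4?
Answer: 2*I*sqrt(55039) ≈ 469.21*I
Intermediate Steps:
L(k) = -8 (L(k) = -9 + (1 - 2)*(1 - 2) = -9 - 1*(-1) = -9 + 1 = -8)
f(D, j) = -4 (f(D, j) = -8 + 4 = -4)
J(B, T) = 1
sqrt(-219499 + C(-658, J(19, f(4, 5)))) = sqrt(-219499 + (-658 + 1)) = sqrt(-219499 - 657) = sqrt(-220156) = 2*I*sqrt(55039)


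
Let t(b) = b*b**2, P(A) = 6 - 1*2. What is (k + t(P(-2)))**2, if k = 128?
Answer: 36864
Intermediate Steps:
P(A) = 4 (P(A) = 6 - 2 = 4)
t(b) = b**3
(k + t(P(-2)))**2 = (128 + 4**3)**2 = (128 + 64)**2 = 192**2 = 36864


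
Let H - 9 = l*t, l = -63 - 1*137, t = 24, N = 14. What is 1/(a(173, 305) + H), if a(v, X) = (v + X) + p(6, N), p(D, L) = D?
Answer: -1/4307 ≈ -0.00023218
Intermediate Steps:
l = -200 (l = -63 - 137 = -200)
a(v, X) = 6 + X + v (a(v, X) = (v + X) + 6 = (X + v) + 6 = 6 + X + v)
H = -4791 (H = 9 - 200*24 = 9 - 4800 = -4791)
1/(a(173, 305) + H) = 1/((6 + 305 + 173) - 4791) = 1/(484 - 4791) = 1/(-4307) = -1/4307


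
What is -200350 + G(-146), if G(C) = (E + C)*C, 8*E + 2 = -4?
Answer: -357849/2 ≈ -1.7892e+5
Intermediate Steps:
E = -¾ (E = -¼ + (⅛)*(-4) = -¼ - ½ = -¾ ≈ -0.75000)
G(C) = C*(-¾ + C) (G(C) = (-¾ + C)*C = C*(-¾ + C))
-200350 + G(-146) = -200350 + (¼)*(-146)*(-3 + 4*(-146)) = -200350 + (¼)*(-146)*(-3 - 584) = -200350 + (¼)*(-146)*(-587) = -200350 + 42851/2 = -357849/2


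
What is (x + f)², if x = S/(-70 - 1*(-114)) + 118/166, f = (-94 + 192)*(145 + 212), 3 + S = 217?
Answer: 4082521825998225/3334276 ≈ 1.2244e+9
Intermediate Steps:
S = 214 (S = -3 + 217 = 214)
f = 34986 (f = 98*357 = 34986)
x = 10179/1826 (x = 214/(-70 - 1*(-114)) + 118/166 = 214/(-70 + 114) + 118*(1/166) = 214/44 + 59/83 = 214*(1/44) + 59/83 = 107/22 + 59/83 = 10179/1826 ≈ 5.5745)
(x + f)² = (10179/1826 + 34986)² = (63894615/1826)² = 4082521825998225/3334276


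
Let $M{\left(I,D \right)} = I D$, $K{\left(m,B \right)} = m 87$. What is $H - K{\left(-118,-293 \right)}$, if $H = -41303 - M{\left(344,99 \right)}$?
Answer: $-65093$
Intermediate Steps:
$K{\left(m,B \right)} = 87 m$
$M{\left(I,D \right)} = D I$
$H = -75359$ ($H = -41303 - 99 \cdot 344 = -41303 - 34056 = -75359$)
$H - K{\left(-118,-293 \right)} = -75359 - 87 \left(-118\right) = -75359 - -10266 = -75359 + 10266 = -65093$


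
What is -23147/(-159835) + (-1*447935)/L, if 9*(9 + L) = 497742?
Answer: -210947285786/26514548645 ≈ -7.9559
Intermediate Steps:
L = 165887/3 (L = -9 + (⅑)*497742 = -9 + 165914/3 = 165887/3 ≈ 55296.)
-23147/(-159835) + (-1*447935)/L = -23147/(-159835) + (-1*447935)/(165887/3) = -23147*(-1/159835) - 447935*3/165887 = 23147/159835 - 1343805/165887 = -210947285786/26514548645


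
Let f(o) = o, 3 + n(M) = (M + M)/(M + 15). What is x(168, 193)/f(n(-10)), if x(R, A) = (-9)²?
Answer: -81/7 ≈ -11.571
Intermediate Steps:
n(M) = -3 + 2*M/(15 + M) (n(M) = -3 + (M + M)/(M + 15) = -3 + (2*M)/(15 + M) = -3 + 2*M/(15 + M))
x(R, A) = 81
x(168, 193)/f(n(-10)) = 81/(((-45 - 1*(-10))/(15 - 10))) = 81/(((-45 + 10)/5)) = 81/(((⅕)*(-35))) = 81/(-7) = 81*(-⅐) = -81/7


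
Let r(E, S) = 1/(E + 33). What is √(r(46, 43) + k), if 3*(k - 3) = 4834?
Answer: 10*√906762/237 ≈ 40.179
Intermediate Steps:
k = 4843/3 (k = 3 + (⅓)*4834 = 3 + 4834/3 = 4843/3 ≈ 1614.3)
r(E, S) = 1/(33 + E)
√(r(46, 43) + k) = √(1/(33 + 46) + 4843/3) = √(1/79 + 4843/3) = √(382600/237) = 10*√906762/237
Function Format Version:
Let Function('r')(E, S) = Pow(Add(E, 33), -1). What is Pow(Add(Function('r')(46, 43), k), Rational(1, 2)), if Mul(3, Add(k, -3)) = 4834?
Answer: Mul(Rational(10, 237), Pow(906762, Rational(1, 2))) ≈ 40.179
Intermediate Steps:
k = Rational(4843, 3) (k = Add(3, Mul(Rational(1, 3), 4834)) = Add(3, Rational(4834, 3)) = Rational(4843, 3) ≈ 1614.3)
Function('r')(E, S) = Pow(Add(33, E), -1)
Pow(Add(Function('r')(46, 43), k), Rational(1, 2)) = Pow(Add(Pow(Add(33, 46), -1), Rational(4843, 3)), Rational(1, 2)) = Pow(Add(Pow(79, -1), Rational(4843, 3)), Rational(1, 2)) = Pow(Add(Rational(1, 79), Rational(4843, 3)), Rational(1, 2)) = Pow(Rational(382600, 237), Rational(1, 2)) = Mul(Rational(10, 237), Pow(906762, Rational(1, 2)))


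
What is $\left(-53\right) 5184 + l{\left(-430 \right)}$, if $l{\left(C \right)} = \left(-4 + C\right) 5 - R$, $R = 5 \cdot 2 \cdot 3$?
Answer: $-276952$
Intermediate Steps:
$R = 30$ ($R = 10 \cdot 3 = 30$)
$l{\left(C \right)} = -50 + 5 C$ ($l{\left(C \right)} = \left(-4 + C\right) 5 - 30 = \left(-20 + 5 C\right) - 30 = -50 + 5 C$)
$\left(-53\right) 5184 + l{\left(-430 \right)} = \left(-53\right) 5184 + \left(-50 + 5 \left(-430\right)\right) = -274752 - 2200 = -276952$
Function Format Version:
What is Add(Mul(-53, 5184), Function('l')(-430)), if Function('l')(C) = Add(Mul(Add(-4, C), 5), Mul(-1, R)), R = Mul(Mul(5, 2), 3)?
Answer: -276952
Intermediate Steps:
R = 30 (R = Mul(10, 3) = 30)
Function('l')(C) = Add(-50, Mul(5, C)) (Function('l')(C) = Add(Mul(Add(-4, C), 5), Mul(-1, 30)) = Add(Add(-20, Mul(5, C)), -30) = Add(-50, Mul(5, C)))
Add(Mul(-53, 5184), Function('l')(-430)) = Add(Mul(-53, 5184), Add(-50, Mul(5, -430))) = Add(-274752, Add(-50, -2150)) = Add(-274752, -2200) = -276952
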